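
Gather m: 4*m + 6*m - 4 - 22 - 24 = 10*m - 50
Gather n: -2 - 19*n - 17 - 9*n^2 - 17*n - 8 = -9*n^2 - 36*n - 27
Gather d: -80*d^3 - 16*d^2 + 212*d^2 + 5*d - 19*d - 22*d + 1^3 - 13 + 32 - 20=-80*d^3 + 196*d^2 - 36*d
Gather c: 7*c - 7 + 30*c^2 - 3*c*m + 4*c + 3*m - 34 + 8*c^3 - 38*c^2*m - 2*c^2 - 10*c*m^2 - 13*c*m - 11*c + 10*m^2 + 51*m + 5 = 8*c^3 + c^2*(28 - 38*m) + c*(-10*m^2 - 16*m) + 10*m^2 + 54*m - 36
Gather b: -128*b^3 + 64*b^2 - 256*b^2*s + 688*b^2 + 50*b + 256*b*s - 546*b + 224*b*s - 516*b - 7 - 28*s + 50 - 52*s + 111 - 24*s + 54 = -128*b^3 + b^2*(752 - 256*s) + b*(480*s - 1012) - 104*s + 208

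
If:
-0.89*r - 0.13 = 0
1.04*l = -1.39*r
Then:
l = 0.20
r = -0.15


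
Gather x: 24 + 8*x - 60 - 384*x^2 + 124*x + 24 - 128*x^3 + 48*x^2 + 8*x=-128*x^3 - 336*x^2 + 140*x - 12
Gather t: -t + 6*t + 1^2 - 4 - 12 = 5*t - 15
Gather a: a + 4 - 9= a - 5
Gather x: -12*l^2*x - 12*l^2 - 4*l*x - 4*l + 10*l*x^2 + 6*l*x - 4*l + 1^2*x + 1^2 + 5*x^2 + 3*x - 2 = -12*l^2 - 8*l + x^2*(10*l + 5) + x*(-12*l^2 + 2*l + 4) - 1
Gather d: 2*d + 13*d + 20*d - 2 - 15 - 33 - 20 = 35*d - 70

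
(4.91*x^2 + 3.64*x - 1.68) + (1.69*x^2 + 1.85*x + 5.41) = 6.6*x^2 + 5.49*x + 3.73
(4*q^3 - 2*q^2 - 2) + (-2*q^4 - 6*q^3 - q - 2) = -2*q^4 - 2*q^3 - 2*q^2 - q - 4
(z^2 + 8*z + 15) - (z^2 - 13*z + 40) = 21*z - 25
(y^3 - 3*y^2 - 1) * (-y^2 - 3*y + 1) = -y^5 + 10*y^3 - 2*y^2 + 3*y - 1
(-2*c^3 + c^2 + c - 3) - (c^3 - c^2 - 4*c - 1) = -3*c^3 + 2*c^2 + 5*c - 2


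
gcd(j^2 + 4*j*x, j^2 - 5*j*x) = j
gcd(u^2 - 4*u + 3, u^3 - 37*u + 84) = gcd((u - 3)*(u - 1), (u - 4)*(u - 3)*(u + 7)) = u - 3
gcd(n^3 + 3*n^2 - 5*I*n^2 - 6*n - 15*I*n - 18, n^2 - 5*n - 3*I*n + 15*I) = n - 3*I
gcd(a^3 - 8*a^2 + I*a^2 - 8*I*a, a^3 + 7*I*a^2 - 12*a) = a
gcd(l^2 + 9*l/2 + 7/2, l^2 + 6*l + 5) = l + 1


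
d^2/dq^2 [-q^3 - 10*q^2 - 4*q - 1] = -6*q - 20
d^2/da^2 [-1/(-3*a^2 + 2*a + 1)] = 2*(9*a^2 - 6*a - 4*(3*a - 1)^2 - 3)/(-3*a^2 + 2*a + 1)^3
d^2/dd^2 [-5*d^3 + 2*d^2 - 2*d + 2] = 4 - 30*d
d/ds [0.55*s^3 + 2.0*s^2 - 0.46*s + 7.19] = 1.65*s^2 + 4.0*s - 0.46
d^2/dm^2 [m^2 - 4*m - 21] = 2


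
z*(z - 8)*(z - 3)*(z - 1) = z^4 - 12*z^3 + 35*z^2 - 24*z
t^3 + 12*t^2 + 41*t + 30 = (t + 1)*(t + 5)*(t + 6)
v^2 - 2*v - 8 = (v - 4)*(v + 2)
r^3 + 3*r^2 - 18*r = r*(r - 3)*(r + 6)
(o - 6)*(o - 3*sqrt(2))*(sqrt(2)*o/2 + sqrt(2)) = sqrt(2)*o^3/2 - 3*o^2 - 2*sqrt(2)*o^2 - 6*sqrt(2)*o + 12*o + 36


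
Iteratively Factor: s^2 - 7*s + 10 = (s - 2)*(s - 5)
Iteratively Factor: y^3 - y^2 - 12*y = (y + 3)*(y^2 - 4*y) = (y - 4)*(y + 3)*(y)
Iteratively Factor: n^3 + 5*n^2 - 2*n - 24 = (n + 4)*(n^2 + n - 6) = (n + 3)*(n + 4)*(n - 2)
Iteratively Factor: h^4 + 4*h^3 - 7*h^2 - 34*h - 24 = (h + 4)*(h^3 - 7*h - 6) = (h + 1)*(h + 4)*(h^2 - h - 6) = (h - 3)*(h + 1)*(h + 4)*(h + 2)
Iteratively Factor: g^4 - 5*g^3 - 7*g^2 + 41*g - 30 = (g - 1)*(g^3 - 4*g^2 - 11*g + 30) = (g - 1)*(g + 3)*(g^2 - 7*g + 10) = (g - 5)*(g - 1)*(g + 3)*(g - 2)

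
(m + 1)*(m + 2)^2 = m^3 + 5*m^2 + 8*m + 4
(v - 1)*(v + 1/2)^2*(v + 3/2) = v^4 + 3*v^3/2 - 3*v^2/4 - 11*v/8 - 3/8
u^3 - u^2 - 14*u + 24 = (u - 3)*(u - 2)*(u + 4)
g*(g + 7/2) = g^2 + 7*g/2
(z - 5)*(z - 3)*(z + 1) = z^3 - 7*z^2 + 7*z + 15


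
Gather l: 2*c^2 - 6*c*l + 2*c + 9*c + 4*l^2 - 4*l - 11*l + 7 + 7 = 2*c^2 + 11*c + 4*l^2 + l*(-6*c - 15) + 14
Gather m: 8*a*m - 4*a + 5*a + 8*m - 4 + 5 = a + m*(8*a + 8) + 1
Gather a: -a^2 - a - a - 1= -a^2 - 2*a - 1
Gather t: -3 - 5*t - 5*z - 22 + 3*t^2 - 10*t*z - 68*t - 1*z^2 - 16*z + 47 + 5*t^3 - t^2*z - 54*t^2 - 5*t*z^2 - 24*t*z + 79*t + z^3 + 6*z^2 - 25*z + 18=5*t^3 + t^2*(-z - 51) + t*(-5*z^2 - 34*z + 6) + z^3 + 5*z^2 - 46*z + 40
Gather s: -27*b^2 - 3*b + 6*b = -27*b^2 + 3*b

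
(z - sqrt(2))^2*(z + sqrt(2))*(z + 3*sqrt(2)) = z^4 + 2*sqrt(2)*z^3 - 8*z^2 - 4*sqrt(2)*z + 12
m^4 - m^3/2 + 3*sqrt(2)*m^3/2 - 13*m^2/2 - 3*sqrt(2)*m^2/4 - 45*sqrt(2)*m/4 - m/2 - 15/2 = (m - 3)*(m + 5/2)*(m + sqrt(2)/2)*(m + sqrt(2))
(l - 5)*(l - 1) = l^2 - 6*l + 5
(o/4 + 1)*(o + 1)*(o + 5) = o^3/4 + 5*o^2/2 + 29*o/4 + 5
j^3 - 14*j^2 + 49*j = j*(j - 7)^2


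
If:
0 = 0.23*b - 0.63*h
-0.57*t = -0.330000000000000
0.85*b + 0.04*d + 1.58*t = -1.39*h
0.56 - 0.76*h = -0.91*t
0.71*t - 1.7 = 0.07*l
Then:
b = 3.92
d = -155.80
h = 1.43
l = -18.41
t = 0.58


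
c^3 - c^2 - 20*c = c*(c - 5)*(c + 4)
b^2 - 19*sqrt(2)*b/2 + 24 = (b - 8*sqrt(2))*(b - 3*sqrt(2)/2)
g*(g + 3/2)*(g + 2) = g^3 + 7*g^2/2 + 3*g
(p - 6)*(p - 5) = p^2 - 11*p + 30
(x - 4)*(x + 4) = x^2 - 16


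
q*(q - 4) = q^2 - 4*q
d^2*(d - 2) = d^3 - 2*d^2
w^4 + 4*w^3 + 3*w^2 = w^2*(w + 1)*(w + 3)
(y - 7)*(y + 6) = y^2 - y - 42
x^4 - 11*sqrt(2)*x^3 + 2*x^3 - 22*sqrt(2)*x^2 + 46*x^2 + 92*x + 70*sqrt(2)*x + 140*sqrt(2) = (x + 2)*(x - 7*sqrt(2))*(x - 5*sqrt(2))*(x + sqrt(2))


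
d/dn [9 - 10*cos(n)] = 10*sin(n)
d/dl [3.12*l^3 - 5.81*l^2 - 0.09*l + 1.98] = 9.36*l^2 - 11.62*l - 0.09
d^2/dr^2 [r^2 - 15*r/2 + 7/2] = 2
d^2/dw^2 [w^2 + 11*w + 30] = 2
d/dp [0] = 0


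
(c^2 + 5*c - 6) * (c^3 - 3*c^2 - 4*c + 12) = c^5 + 2*c^4 - 25*c^3 + 10*c^2 + 84*c - 72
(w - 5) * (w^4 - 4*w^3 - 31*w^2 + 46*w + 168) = w^5 - 9*w^4 - 11*w^3 + 201*w^2 - 62*w - 840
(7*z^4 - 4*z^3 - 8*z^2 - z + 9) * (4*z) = 28*z^5 - 16*z^4 - 32*z^3 - 4*z^2 + 36*z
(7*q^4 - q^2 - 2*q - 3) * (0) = 0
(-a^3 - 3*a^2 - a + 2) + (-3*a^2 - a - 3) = -a^3 - 6*a^2 - 2*a - 1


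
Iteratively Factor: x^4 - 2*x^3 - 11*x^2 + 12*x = (x - 1)*(x^3 - x^2 - 12*x) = (x - 1)*(x + 3)*(x^2 - 4*x) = x*(x - 1)*(x + 3)*(x - 4)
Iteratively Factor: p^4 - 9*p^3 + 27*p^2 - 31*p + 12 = (p - 4)*(p^3 - 5*p^2 + 7*p - 3) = (p - 4)*(p - 1)*(p^2 - 4*p + 3) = (p - 4)*(p - 3)*(p - 1)*(p - 1)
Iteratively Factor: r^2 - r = (r - 1)*(r)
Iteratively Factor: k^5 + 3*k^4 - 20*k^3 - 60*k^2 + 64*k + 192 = (k - 2)*(k^4 + 5*k^3 - 10*k^2 - 80*k - 96) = (k - 2)*(k + 4)*(k^3 + k^2 - 14*k - 24) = (k - 2)*(k + 2)*(k + 4)*(k^2 - k - 12) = (k - 4)*(k - 2)*(k + 2)*(k + 4)*(k + 3)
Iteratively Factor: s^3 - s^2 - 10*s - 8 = (s + 2)*(s^2 - 3*s - 4) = (s + 1)*(s + 2)*(s - 4)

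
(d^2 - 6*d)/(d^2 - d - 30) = d/(d + 5)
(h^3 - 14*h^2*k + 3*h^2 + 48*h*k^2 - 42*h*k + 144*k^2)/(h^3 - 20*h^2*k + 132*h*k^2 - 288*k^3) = (h + 3)/(h - 6*k)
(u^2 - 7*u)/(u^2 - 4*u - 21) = u/(u + 3)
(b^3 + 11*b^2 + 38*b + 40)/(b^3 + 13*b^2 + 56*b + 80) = (b + 2)/(b + 4)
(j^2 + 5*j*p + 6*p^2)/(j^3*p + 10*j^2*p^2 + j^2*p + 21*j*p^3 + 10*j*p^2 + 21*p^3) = (j + 2*p)/(p*(j^2 + 7*j*p + j + 7*p))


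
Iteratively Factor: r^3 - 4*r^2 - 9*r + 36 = (r + 3)*(r^2 - 7*r + 12) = (r - 4)*(r + 3)*(r - 3)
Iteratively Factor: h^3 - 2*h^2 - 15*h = (h)*(h^2 - 2*h - 15) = h*(h + 3)*(h - 5)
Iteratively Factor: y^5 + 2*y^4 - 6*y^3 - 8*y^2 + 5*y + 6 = (y + 3)*(y^4 - y^3 - 3*y^2 + y + 2) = (y + 1)*(y + 3)*(y^3 - 2*y^2 - y + 2) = (y - 2)*(y + 1)*(y + 3)*(y^2 - 1) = (y - 2)*(y + 1)^2*(y + 3)*(y - 1)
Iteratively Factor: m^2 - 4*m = (m - 4)*(m)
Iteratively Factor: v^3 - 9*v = (v - 3)*(v^2 + 3*v) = (v - 3)*(v + 3)*(v)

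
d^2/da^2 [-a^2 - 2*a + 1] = -2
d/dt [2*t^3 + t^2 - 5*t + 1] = 6*t^2 + 2*t - 5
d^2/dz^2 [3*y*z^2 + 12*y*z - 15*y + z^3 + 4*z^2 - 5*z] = 6*y + 6*z + 8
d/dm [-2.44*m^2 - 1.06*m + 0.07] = -4.88*m - 1.06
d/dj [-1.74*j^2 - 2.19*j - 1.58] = -3.48*j - 2.19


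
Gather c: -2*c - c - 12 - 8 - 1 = -3*c - 21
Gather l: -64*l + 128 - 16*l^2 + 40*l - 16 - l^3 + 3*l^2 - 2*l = -l^3 - 13*l^2 - 26*l + 112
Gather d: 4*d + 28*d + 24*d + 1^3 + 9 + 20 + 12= 56*d + 42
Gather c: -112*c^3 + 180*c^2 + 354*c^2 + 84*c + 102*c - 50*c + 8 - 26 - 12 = -112*c^3 + 534*c^2 + 136*c - 30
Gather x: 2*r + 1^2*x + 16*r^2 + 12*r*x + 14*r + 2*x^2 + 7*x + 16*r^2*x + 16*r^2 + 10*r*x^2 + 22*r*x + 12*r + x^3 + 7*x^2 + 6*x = 32*r^2 + 28*r + x^3 + x^2*(10*r + 9) + x*(16*r^2 + 34*r + 14)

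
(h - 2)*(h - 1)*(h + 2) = h^3 - h^2 - 4*h + 4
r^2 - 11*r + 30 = (r - 6)*(r - 5)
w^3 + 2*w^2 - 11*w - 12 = (w - 3)*(w + 1)*(w + 4)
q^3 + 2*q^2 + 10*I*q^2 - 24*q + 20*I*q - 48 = (q + 2)*(q + 4*I)*(q + 6*I)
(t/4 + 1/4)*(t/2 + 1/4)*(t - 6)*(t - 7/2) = t^4/8 - t^3 + 29*t^2/32 + 107*t/32 + 21/16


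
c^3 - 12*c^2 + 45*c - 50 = (c - 5)^2*(c - 2)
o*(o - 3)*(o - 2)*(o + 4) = o^4 - o^3 - 14*o^2 + 24*o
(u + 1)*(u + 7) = u^2 + 8*u + 7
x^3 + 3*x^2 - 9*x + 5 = (x - 1)^2*(x + 5)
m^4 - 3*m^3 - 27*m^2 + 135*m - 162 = (m - 3)^3*(m + 6)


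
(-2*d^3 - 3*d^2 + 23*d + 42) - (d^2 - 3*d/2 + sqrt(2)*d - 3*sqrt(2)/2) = -2*d^3 - 4*d^2 - sqrt(2)*d + 49*d/2 + 3*sqrt(2)/2 + 42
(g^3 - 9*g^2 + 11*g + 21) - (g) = g^3 - 9*g^2 + 10*g + 21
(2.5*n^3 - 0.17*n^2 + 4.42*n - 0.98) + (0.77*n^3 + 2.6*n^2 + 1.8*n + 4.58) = 3.27*n^3 + 2.43*n^2 + 6.22*n + 3.6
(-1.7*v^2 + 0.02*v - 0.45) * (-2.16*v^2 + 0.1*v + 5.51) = 3.672*v^4 - 0.2132*v^3 - 8.393*v^2 + 0.0652*v - 2.4795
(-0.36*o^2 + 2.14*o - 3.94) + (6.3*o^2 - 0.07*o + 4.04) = 5.94*o^2 + 2.07*o + 0.1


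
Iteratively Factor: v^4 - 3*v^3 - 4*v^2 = (v + 1)*(v^3 - 4*v^2) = (v - 4)*(v + 1)*(v^2) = v*(v - 4)*(v + 1)*(v)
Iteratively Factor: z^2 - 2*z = (z)*(z - 2)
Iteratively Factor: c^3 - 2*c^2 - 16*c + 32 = (c - 4)*(c^2 + 2*c - 8) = (c - 4)*(c + 4)*(c - 2)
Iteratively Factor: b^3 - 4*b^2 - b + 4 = (b - 1)*(b^2 - 3*b - 4) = (b - 1)*(b + 1)*(b - 4)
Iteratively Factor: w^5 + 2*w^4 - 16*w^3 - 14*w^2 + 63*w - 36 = (w + 3)*(w^4 - w^3 - 13*w^2 + 25*w - 12) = (w + 3)*(w + 4)*(w^3 - 5*w^2 + 7*w - 3) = (w - 1)*(w + 3)*(w + 4)*(w^2 - 4*w + 3) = (w - 3)*(w - 1)*(w + 3)*(w + 4)*(w - 1)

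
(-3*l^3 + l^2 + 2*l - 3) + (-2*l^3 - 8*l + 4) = -5*l^3 + l^2 - 6*l + 1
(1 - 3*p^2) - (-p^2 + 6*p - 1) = -2*p^2 - 6*p + 2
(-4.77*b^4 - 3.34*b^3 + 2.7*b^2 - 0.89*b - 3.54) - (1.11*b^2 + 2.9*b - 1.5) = -4.77*b^4 - 3.34*b^3 + 1.59*b^2 - 3.79*b - 2.04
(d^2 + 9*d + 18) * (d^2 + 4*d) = d^4 + 13*d^3 + 54*d^2 + 72*d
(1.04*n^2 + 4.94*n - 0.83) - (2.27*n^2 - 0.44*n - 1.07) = -1.23*n^2 + 5.38*n + 0.24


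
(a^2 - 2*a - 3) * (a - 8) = a^3 - 10*a^2 + 13*a + 24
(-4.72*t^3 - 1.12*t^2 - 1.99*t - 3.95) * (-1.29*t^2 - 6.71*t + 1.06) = 6.0888*t^5 + 33.116*t^4 + 5.0791*t^3 + 17.2612*t^2 + 24.3951*t - 4.187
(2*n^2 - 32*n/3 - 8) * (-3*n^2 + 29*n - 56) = -6*n^4 + 90*n^3 - 1192*n^2/3 + 1096*n/3 + 448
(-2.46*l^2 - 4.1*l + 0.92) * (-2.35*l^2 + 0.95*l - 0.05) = 5.781*l^4 + 7.298*l^3 - 5.934*l^2 + 1.079*l - 0.046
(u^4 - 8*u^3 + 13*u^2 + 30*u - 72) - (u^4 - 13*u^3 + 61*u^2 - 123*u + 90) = 5*u^3 - 48*u^2 + 153*u - 162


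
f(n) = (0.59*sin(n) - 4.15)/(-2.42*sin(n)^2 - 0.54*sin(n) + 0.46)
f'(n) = (4.84*sin(n)*cos(n) + 0.54*cos(n))*(0.59*sin(n) - 4.15)/(-2.42*sin(n)^2 - 0.54*sin(n) + 0.46)^2 + 0.59*cos(n)/(-2.42*sin(n)^2 - 0.54*sin(n) + 0.46)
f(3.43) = -10.33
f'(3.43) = -21.19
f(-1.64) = 3.36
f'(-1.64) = -0.68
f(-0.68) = 28.75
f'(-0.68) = 352.87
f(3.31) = -8.81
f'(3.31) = -6.09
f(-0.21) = -9.14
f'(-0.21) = 10.21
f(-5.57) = 4.05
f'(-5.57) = -12.70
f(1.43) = 1.46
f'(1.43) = -0.48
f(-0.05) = -8.69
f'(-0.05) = -4.15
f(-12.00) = 7.28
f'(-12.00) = -37.55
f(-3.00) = -8.67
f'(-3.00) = -3.71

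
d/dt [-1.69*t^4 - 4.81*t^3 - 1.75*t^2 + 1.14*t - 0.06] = -6.76*t^3 - 14.43*t^2 - 3.5*t + 1.14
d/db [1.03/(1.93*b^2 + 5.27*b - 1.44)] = (-3.9758*b - 5.4281)/(1.93*b^2 + 5.27*b - 1.44)^2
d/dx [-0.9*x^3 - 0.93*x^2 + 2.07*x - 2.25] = -2.7*x^2 - 1.86*x + 2.07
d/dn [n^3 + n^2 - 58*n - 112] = 3*n^2 + 2*n - 58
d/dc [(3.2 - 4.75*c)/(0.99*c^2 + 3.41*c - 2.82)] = (4.7025*c^2 - 6.336*c + 2.483)/(0.9801*c^4 + 6.7518*c^3 + 6.0445*c^2 - 19.2324*c + 7.9524)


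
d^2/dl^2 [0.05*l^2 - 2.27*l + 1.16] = 0.100000000000000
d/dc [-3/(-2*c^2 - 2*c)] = 3*(-2*c - 1)/(2*c^2*(c + 1)^2)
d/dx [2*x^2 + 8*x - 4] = 4*x + 8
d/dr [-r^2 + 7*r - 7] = 7 - 2*r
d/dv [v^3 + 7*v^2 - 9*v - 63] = 3*v^2 + 14*v - 9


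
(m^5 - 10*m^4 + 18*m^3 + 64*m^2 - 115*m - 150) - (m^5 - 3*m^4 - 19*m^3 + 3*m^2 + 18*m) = -7*m^4 + 37*m^3 + 61*m^2 - 133*m - 150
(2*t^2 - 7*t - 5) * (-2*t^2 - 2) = -4*t^4 + 14*t^3 + 6*t^2 + 14*t + 10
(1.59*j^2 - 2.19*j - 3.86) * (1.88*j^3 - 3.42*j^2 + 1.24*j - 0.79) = 2.9892*j^5 - 9.555*j^4 + 2.2046*j^3 + 9.2295*j^2 - 3.0563*j + 3.0494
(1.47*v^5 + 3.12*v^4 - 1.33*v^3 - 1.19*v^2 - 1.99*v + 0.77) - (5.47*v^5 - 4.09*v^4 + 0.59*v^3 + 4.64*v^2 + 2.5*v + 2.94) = -4.0*v^5 + 7.21*v^4 - 1.92*v^3 - 5.83*v^2 - 4.49*v - 2.17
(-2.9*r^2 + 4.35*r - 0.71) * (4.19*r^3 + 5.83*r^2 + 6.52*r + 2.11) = -12.151*r^5 + 1.3195*r^4 + 3.4776*r^3 + 18.1037*r^2 + 4.5493*r - 1.4981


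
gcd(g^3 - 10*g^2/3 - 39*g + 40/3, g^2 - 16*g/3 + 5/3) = g - 1/3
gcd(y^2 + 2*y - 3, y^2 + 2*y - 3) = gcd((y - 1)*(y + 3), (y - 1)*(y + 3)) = y^2 + 2*y - 3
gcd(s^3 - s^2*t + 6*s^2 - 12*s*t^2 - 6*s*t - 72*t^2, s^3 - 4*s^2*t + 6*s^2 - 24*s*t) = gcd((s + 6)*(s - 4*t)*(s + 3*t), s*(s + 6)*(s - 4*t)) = s^2 - 4*s*t + 6*s - 24*t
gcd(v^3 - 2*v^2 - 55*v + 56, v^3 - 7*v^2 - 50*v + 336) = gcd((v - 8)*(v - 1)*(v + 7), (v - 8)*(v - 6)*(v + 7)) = v^2 - v - 56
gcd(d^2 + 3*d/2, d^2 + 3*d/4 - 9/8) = d + 3/2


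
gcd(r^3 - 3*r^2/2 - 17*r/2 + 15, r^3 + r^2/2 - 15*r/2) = r^2 + r/2 - 15/2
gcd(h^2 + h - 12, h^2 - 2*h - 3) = h - 3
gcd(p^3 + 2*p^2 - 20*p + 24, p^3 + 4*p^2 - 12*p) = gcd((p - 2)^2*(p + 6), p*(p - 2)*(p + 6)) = p^2 + 4*p - 12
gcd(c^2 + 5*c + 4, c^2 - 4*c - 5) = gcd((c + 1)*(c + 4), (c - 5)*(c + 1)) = c + 1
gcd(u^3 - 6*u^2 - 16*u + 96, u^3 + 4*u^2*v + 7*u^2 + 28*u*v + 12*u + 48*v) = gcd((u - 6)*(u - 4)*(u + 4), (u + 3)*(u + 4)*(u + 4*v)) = u + 4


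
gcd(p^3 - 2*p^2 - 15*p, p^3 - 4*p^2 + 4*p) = p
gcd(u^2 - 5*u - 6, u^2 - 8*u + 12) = u - 6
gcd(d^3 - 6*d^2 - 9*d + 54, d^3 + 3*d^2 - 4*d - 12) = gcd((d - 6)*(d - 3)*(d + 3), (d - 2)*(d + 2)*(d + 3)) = d + 3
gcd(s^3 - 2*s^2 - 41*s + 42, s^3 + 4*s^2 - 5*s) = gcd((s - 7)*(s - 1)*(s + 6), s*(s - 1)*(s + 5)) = s - 1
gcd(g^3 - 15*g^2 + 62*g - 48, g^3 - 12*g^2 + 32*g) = g - 8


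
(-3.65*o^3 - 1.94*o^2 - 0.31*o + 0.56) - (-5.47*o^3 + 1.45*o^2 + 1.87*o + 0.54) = 1.82*o^3 - 3.39*o^2 - 2.18*o + 0.02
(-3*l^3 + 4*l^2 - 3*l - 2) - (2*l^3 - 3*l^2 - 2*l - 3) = -5*l^3 + 7*l^2 - l + 1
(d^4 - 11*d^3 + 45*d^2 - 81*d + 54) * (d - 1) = d^5 - 12*d^4 + 56*d^3 - 126*d^2 + 135*d - 54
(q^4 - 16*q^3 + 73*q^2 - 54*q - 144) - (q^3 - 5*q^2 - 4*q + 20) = q^4 - 17*q^3 + 78*q^2 - 50*q - 164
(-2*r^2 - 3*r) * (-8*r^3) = 16*r^5 + 24*r^4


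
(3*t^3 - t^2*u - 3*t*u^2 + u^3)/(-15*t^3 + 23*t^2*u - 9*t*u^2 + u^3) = (-t - u)/(5*t - u)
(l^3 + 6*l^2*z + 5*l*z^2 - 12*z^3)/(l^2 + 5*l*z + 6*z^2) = (l^2 + 3*l*z - 4*z^2)/(l + 2*z)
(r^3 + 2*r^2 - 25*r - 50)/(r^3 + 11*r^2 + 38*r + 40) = (r - 5)/(r + 4)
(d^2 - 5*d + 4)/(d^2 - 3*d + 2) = (d - 4)/(d - 2)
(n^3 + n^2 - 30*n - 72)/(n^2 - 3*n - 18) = n + 4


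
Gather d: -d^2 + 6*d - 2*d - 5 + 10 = -d^2 + 4*d + 5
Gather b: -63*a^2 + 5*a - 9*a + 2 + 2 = -63*a^2 - 4*a + 4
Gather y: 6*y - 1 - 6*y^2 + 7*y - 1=-6*y^2 + 13*y - 2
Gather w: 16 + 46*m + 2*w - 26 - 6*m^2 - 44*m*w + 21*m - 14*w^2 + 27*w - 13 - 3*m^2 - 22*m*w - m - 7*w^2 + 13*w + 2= -9*m^2 + 66*m - 21*w^2 + w*(42 - 66*m) - 21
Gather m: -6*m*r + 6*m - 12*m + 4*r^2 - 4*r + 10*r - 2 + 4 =m*(-6*r - 6) + 4*r^2 + 6*r + 2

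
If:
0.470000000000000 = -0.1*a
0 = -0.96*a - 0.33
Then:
No Solution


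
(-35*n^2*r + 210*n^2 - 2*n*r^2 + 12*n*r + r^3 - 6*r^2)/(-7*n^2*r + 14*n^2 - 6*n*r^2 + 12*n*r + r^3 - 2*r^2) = (5*n*r - 30*n + r^2 - 6*r)/(n*r - 2*n + r^2 - 2*r)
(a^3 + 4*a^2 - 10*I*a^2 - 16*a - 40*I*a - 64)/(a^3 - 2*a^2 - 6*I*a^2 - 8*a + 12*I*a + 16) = (a^2 + a*(4 - 8*I) - 32*I)/(a^2 + a*(-2 - 4*I) + 8*I)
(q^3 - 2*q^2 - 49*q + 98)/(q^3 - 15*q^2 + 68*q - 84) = (q + 7)/(q - 6)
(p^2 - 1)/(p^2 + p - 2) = (p + 1)/(p + 2)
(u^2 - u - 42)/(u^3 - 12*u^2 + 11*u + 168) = (u + 6)/(u^2 - 5*u - 24)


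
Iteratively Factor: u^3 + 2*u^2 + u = (u + 1)*(u^2 + u) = (u + 1)^2*(u)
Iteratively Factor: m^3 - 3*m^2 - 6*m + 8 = (m - 1)*(m^2 - 2*m - 8) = (m - 1)*(m + 2)*(m - 4)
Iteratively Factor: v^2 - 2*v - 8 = (v + 2)*(v - 4)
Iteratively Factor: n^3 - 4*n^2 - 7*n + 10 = (n - 1)*(n^2 - 3*n - 10) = (n - 1)*(n + 2)*(n - 5)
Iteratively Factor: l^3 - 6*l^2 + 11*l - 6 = (l - 3)*(l^2 - 3*l + 2) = (l - 3)*(l - 1)*(l - 2)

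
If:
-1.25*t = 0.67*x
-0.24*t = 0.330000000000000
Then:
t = -1.38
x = 2.57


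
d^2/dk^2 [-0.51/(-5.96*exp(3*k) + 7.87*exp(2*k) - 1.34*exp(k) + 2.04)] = ((-27.3564*exp(2*k) + 16.0548*exp(k) - 0.6834)*(5.96*exp(3*k) - 7.87*exp(2*k) + 1.34*exp(k) - 2.04) + 0.51*(17.88*exp(2*k) - 15.74*exp(k) + 1.34)*(35.76*exp(2*k) - 31.48*exp(k) + 2.68)*exp(k))*exp(k)/(5.96*exp(3*k) - 7.87*exp(2*k) + 1.34*exp(k) - 2.04)^3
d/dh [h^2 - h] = 2*h - 1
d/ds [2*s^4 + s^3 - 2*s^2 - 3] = s*(8*s^2 + 3*s - 4)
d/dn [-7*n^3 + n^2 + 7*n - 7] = -21*n^2 + 2*n + 7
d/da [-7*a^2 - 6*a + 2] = -14*a - 6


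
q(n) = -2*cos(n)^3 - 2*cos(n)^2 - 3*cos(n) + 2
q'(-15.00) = -2.23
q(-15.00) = 4.00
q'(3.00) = 0.69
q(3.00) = 4.95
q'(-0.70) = -6.16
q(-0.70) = -2.36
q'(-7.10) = -6.23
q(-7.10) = -1.63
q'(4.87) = -3.73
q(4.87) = 1.47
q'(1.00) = 5.82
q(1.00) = -0.52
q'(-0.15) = -1.92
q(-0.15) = -4.86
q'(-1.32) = -4.23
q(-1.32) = 1.10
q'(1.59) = 2.92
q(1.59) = 2.06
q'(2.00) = 2.16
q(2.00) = 3.05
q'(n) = 6*sin(n)*cos(n)^2 + 4*sin(n)*cos(n) + 3*sin(n)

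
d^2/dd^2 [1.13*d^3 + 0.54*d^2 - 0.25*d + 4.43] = 6.78*d + 1.08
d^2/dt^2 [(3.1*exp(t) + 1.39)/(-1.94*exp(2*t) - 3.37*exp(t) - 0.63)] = (-11.66716*exp(4*t) - 0.658435999999995*exp(3*t) - 4.52970599999995*exp(2*t) - 2.409049*exp(t) + 1.720719)*exp(t)/(7.301384*exp(6*t) + 38.049996*exp(5*t) + 73.210362*exp(4*t) + 62.985637*exp(3*t) + 23.774499*exp(2*t) + 4.012659*exp(t) + 0.250047)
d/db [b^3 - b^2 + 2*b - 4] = 3*b^2 - 2*b + 2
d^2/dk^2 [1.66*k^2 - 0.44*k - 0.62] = 3.32000000000000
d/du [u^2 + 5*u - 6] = 2*u + 5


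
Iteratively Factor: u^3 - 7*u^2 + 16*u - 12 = (u - 3)*(u^2 - 4*u + 4) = (u - 3)*(u - 2)*(u - 2)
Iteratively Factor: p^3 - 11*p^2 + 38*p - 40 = (p - 2)*(p^2 - 9*p + 20) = (p - 4)*(p - 2)*(p - 5)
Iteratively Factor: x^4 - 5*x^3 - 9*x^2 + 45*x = (x + 3)*(x^3 - 8*x^2 + 15*x) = x*(x + 3)*(x^2 - 8*x + 15) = x*(x - 3)*(x + 3)*(x - 5)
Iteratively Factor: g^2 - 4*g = (g)*(g - 4)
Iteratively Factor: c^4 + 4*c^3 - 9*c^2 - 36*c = (c - 3)*(c^3 + 7*c^2 + 12*c) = (c - 3)*(c + 3)*(c^2 + 4*c) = c*(c - 3)*(c + 3)*(c + 4)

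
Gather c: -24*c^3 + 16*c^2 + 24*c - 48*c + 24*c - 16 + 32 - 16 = -24*c^3 + 16*c^2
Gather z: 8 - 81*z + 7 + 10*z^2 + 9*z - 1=10*z^2 - 72*z + 14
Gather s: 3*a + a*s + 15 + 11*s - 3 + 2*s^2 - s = 3*a + 2*s^2 + s*(a + 10) + 12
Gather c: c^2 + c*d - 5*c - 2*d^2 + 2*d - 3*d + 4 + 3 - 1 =c^2 + c*(d - 5) - 2*d^2 - d + 6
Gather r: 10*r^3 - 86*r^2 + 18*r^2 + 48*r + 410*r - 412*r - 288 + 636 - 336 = 10*r^3 - 68*r^2 + 46*r + 12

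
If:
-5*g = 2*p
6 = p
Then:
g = -12/5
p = 6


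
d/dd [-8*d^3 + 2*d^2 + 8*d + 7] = -24*d^2 + 4*d + 8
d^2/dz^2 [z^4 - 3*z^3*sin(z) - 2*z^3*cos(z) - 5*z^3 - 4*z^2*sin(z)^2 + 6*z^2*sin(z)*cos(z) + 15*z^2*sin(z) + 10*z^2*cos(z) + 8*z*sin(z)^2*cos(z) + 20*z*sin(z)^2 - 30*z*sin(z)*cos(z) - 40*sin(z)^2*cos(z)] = 3*z^3*sin(z) + 2*z^3*cos(z) - 3*z^2*sin(z) - 12*z^2*sin(2*z) - 28*z^2*cos(z) - 8*z^2*cos(2*z) + 12*z^2 - 58*z*sin(z) + 44*z*sin(2*z) + 46*z*cos(z) + 64*z*cos(2*z) + 18*z*cos(3*z) - 30*z + 26*sin(z) + 46*sin(2*z) + 12*sin(3*z) + 30*cos(z) - 56*cos(2*z) - 90*cos(3*z) - 4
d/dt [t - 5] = 1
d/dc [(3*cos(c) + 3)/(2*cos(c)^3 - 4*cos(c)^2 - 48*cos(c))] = 3*(-5*cos(c) + cos(2*c) + cos(3*c) - 47)*sin(c)/(4*(cos(c) - 6)^2*(cos(c) + 4)^2*cos(c)^2)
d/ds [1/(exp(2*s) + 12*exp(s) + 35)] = 2*(-exp(s) - 6)*exp(s)/(exp(2*s) + 12*exp(s) + 35)^2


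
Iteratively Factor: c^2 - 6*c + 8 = (c - 2)*(c - 4)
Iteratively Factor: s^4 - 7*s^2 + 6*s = (s - 2)*(s^3 + 2*s^2 - 3*s) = (s - 2)*(s + 3)*(s^2 - s) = s*(s - 2)*(s + 3)*(s - 1)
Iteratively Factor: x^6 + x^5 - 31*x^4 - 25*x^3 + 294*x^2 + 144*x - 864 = (x + 4)*(x^5 - 3*x^4 - 19*x^3 + 51*x^2 + 90*x - 216) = (x - 4)*(x + 4)*(x^4 + x^3 - 15*x^2 - 9*x + 54) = (x - 4)*(x - 2)*(x + 4)*(x^3 + 3*x^2 - 9*x - 27) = (x - 4)*(x - 2)*(x + 3)*(x + 4)*(x^2 - 9) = (x - 4)*(x - 3)*(x - 2)*(x + 3)*(x + 4)*(x + 3)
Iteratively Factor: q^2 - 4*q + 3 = (q - 3)*(q - 1)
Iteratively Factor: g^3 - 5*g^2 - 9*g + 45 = (g - 5)*(g^2 - 9) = (g - 5)*(g - 3)*(g + 3)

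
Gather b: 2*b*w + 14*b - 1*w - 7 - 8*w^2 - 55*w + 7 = b*(2*w + 14) - 8*w^2 - 56*w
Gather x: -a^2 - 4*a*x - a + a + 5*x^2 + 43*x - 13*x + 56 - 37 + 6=-a^2 + 5*x^2 + x*(30 - 4*a) + 25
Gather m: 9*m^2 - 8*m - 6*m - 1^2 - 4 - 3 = 9*m^2 - 14*m - 8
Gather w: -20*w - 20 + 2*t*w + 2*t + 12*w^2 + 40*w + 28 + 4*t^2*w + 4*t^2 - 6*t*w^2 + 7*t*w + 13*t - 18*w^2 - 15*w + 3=4*t^2 + 15*t + w^2*(-6*t - 6) + w*(4*t^2 + 9*t + 5) + 11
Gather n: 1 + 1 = 2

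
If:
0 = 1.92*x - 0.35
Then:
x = 0.18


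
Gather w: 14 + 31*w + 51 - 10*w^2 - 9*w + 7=-10*w^2 + 22*w + 72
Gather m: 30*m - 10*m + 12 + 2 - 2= 20*m + 12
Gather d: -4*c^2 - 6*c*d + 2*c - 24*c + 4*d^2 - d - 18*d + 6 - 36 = -4*c^2 - 22*c + 4*d^2 + d*(-6*c - 19) - 30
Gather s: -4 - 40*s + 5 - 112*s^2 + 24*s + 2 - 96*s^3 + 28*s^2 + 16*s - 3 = -96*s^3 - 84*s^2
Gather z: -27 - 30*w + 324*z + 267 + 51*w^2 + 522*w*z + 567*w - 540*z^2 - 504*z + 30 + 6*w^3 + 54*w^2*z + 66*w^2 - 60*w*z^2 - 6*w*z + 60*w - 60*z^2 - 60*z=6*w^3 + 117*w^2 + 597*w + z^2*(-60*w - 600) + z*(54*w^2 + 516*w - 240) + 270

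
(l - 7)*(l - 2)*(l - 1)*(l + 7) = l^4 - 3*l^3 - 47*l^2 + 147*l - 98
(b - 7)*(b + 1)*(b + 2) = b^3 - 4*b^2 - 19*b - 14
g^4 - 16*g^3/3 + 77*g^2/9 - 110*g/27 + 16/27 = (g - 8/3)*(g - 2)*(g - 1/3)^2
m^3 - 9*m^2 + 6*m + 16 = (m - 8)*(m - 2)*(m + 1)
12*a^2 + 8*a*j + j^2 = (2*a + j)*(6*a + j)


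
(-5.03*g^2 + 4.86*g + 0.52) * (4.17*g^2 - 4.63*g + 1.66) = -20.9751*g^4 + 43.5551*g^3 - 28.6832*g^2 + 5.66*g + 0.8632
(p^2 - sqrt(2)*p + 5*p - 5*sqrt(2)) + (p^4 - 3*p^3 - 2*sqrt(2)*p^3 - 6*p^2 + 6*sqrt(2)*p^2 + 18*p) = p^4 - 3*p^3 - 2*sqrt(2)*p^3 - 5*p^2 + 6*sqrt(2)*p^2 - sqrt(2)*p + 23*p - 5*sqrt(2)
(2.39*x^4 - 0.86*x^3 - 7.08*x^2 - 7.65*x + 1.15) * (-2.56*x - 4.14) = -6.1184*x^5 - 7.693*x^4 + 21.6852*x^3 + 48.8952*x^2 + 28.727*x - 4.761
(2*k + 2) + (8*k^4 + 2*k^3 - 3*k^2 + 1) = 8*k^4 + 2*k^3 - 3*k^2 + 2*k + 3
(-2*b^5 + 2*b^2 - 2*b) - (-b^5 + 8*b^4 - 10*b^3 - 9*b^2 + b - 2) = -b^5 - 8*b^4 + 10*b^3 + 11*b^2 - 3*b + 2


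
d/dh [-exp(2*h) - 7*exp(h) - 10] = (-2*exp(h) - 7)*exp(h)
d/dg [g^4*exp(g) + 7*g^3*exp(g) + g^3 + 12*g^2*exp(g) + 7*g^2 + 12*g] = g^4*exp(g) + 11*g^3*exp(g) + 33*g^2*exp(g) + 3*g^2 + 24*g*exp(g) + 14*g + 12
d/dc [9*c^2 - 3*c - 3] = 18*c - 3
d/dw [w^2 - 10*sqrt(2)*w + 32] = 2*w - 10*sqrt(2)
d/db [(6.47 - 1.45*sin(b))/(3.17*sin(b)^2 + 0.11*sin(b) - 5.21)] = (4.5965*sin(b)^2 - 41.0198*sin(b) + 6.8428)*cos(b)/(10.0489*sin(b)^4 + 0.6974*sin(b)^3 - 33.0193*sin(b)^2 - 1.1462*sin(b) + 27.1441)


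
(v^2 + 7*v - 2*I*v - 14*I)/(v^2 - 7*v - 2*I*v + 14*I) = (v + 7)/(v - 7)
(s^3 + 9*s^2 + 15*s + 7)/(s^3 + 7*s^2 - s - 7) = (s + 1)/(s - 1)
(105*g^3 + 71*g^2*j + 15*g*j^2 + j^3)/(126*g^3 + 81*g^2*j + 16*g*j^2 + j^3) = (5*g + j)/(6*g + j)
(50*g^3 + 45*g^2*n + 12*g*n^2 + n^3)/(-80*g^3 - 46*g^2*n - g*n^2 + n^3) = (-5*g - n)/(8*g - n)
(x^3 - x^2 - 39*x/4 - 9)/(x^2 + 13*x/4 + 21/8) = 2*(2*x^2 - 5*x - 12)/(4*x + 7)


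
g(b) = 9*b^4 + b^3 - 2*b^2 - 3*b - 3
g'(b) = 36*b^3 + 3*b^2 - 4*b - 3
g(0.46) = -4.30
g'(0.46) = -0.70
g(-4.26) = 2860.19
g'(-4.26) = -2714.63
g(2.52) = 355.69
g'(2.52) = 582.08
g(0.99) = 1.69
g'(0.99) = 30.91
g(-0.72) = 0.17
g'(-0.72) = -12.00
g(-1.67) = 61.78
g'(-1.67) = -155.62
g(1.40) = 26.20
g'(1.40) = 96.06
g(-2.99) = 680.69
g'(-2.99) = -926.53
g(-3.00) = 690.00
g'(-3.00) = -936.00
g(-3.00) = 690.00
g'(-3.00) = -936.00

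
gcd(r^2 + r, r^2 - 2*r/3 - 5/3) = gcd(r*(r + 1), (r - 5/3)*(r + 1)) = r + 1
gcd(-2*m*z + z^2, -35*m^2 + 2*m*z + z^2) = 1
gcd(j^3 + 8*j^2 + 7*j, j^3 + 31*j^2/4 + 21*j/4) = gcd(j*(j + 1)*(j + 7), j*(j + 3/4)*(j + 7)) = j^2 + 7*j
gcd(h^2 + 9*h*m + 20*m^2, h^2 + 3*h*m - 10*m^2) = h + 5*m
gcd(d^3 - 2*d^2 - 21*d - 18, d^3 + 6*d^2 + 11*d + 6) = d^2 + 4*d + 3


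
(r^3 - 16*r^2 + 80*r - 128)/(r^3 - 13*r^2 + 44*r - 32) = (r - 4)/(r - 1)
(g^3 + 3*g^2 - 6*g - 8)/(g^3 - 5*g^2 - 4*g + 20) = (g^2 + 5*g + 4)/(g^2 - 3*g - 10)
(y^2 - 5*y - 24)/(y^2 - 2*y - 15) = (y - 8)/(y - 5)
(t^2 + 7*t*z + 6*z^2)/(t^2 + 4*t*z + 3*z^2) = (t + 6*z)/(t + 3*z)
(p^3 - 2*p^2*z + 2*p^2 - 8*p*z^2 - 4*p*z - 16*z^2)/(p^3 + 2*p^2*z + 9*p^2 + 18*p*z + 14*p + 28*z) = (p - 4*z)/(p + 7)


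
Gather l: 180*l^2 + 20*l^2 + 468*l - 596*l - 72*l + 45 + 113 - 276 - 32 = 200*l^2 - 200*l - 150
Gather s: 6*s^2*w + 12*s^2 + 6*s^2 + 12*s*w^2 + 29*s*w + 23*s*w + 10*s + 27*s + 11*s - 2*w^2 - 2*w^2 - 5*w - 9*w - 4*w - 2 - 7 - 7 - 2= s^2*(6*w + 18) + s*(12*w^2 + 52*w + 48) - 4*w^2 - 18*w - 18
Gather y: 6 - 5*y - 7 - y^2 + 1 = -y^2 - 5*y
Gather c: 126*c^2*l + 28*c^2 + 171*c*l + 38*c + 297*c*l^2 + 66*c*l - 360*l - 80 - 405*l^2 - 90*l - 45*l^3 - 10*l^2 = c^2*(126*l + 28) + c*(297*l^2 + 237*l + 38) - 45*l^3 - 415*l^2 - 450*l - 80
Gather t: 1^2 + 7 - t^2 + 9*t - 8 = -t^2 + 9*t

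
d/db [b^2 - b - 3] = 2*b - 1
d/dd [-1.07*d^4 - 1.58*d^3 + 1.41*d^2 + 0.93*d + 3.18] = -4.28*d^3 - 4.74*d^2 + 2.82*d + 0.93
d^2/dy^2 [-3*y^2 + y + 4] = -6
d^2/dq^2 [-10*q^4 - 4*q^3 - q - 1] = 24*q*(-5*q - 1)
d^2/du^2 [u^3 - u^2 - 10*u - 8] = 6*u - 2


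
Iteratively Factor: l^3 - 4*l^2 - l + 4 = (l - 1)*(l^2 - 3*l - 4) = (l - 1)*(l + 1)*(l - 4)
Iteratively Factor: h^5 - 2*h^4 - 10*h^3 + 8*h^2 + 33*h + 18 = (h - 3)*(h^4 + h^3 - 7*h^2 - 13*h - 6) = (h - 3)*(h + 1)*(h^3 - 7*h - 6) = (h - 3)*(h + 1)^2*(h^2 - h - 6) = (h - 3)*(h + 1)^2*(h + 2)*(h - 3)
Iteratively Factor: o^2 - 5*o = (o - 5)*(o)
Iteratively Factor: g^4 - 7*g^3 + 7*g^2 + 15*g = (g - 3)*(g^3 - 4*g^2 - 5*g) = (g - 3)*(g + 1)*(g^2 - 5*g) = g*(g - 3)*(g + 1)*(g - 5)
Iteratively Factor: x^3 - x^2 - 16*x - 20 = (x + 2)*(x^2 - 3*x - 10) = (x + 2)^2*(x - 5)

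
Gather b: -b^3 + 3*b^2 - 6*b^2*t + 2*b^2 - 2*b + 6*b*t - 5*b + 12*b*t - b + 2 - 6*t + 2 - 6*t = -b^3 + b^2*(5 - 6*t) + b*(18*t - 8) - 12*t + 4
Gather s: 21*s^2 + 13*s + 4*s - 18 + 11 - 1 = 21*s^2 + 17*s - 8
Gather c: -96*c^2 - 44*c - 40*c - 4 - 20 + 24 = -96*c^2 - 84*c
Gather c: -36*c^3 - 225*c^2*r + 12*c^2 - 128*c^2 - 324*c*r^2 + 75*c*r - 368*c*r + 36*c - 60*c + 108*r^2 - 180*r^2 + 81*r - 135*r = -36*c^3 + c^2*(-225*r - 116) + c*(-324*r^2 - 293*r - 24) - 72*r^2 - 54*r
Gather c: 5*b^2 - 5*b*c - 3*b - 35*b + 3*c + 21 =5*b^2 - 38*b + c*(3 - 5*b) + 21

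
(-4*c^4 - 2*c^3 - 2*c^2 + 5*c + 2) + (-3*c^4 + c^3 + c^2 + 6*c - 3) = -7*c^4 - c^3 - c^2 + 11*c - 1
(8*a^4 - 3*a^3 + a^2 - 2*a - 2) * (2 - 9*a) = -72*a^5 + 43*a^4 - 15*a^3 + 20*a^2 + 14*a - 4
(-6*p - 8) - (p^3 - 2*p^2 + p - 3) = -p^3 + 2*p^2 - 7*p - 5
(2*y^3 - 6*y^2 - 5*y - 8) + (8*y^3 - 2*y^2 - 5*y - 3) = 10*y^3 - 8*y^2 - 10*y - 11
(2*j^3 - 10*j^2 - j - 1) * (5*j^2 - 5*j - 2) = 10*j^5 - 60*j^4 + 41*j^3 + 20*j^2 + 7*j + 2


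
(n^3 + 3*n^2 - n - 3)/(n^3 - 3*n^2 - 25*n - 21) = (n - 1)/(n - 7)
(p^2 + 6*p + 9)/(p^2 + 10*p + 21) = (p + 3)/(p + 7)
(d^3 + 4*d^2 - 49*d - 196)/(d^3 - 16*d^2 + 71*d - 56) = (d^2 + 11*d + 28)/(d^2 - 9*d + 8)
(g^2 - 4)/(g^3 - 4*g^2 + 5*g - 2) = (g + 2)/(g^2 - 2*g + 1)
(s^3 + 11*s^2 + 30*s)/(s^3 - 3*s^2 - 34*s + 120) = s*(s + 5)/(s^2 - 9*s + 20)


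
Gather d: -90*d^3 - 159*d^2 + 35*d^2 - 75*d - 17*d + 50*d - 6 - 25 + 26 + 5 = -90*d^3 - 124*d^2 - 42*d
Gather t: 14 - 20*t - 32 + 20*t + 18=0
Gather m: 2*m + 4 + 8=2*m + 12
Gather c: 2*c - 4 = 2*c - 4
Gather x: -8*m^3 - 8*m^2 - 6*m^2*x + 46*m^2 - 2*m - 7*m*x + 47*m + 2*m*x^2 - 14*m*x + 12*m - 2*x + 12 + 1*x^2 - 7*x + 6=-8*m^3 + 38*m^2 + 57*m + x^2*(2*m + 1) + x*(-6*m^2 - 21*m - 9) + 18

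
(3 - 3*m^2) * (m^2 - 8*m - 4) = -3*m^4 + 24*m^3 + 15*m^2 - 24*m - 12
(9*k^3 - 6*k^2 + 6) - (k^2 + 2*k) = 9*k^3 - 7*k^2 - 2*k + 6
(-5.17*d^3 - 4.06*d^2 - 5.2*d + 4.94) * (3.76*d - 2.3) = -19.4392*d^4 - 3.3746*d^3 - 10.214*d^2 + 30.5344*d - 11.362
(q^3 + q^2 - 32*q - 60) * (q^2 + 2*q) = q^5 + 3*q^4 - 30*q^3 - 124*q^2 - 120*q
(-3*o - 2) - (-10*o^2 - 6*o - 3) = 10*o^2 + 3*o + 1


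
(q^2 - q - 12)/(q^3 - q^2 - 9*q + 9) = (q - 4)/(q^2 - 4*q + 3)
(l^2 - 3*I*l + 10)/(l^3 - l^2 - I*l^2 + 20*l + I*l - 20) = (l + 2*I)/(l^2 + l*(-1 + 4*I) - 4*I)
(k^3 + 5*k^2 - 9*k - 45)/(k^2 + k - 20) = (k^2 - 9)/(k - 4)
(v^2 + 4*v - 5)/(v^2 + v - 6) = (v^2 + 4*v - 5)/(v^2 + v - 6)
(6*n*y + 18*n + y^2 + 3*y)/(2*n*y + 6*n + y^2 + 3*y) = (6*n + y)/(2*n + y)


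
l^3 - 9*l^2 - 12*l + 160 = (l - 8)*(l - 5)*(l + 4)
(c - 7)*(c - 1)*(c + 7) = c^3 - c^2 - 49*c + 49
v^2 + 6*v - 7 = (v - 1)*(v + 7)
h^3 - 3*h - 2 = (h - 2)*(h + 1)^2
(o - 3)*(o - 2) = o^2 - 5*o + 6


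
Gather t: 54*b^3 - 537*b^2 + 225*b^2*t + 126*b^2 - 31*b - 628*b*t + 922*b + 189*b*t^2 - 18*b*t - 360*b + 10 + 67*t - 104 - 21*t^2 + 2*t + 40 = 54*b^3 - 411*b^2 + 531*b + t^2*(189*b - 21) + t*(225*b^2 - 646*b + 69) - 54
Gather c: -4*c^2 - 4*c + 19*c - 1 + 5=-4*c^2 + 15*c + 4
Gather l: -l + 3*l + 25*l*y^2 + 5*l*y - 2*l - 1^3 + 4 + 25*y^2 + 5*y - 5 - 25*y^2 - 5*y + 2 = l*(25*y^2 + 5*y)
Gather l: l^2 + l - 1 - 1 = l^2 + l - 2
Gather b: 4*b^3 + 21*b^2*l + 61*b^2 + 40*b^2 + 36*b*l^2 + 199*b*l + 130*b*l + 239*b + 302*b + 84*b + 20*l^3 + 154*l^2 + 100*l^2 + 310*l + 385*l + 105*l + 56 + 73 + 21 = 4*b^3 + b^2*(21*l + 101) + b*(36*l^2 + 329*l + 625) + 20*l^3 + 254*l^2 + 800*l + 150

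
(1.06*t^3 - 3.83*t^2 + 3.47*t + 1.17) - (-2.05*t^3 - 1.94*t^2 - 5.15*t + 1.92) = 3.11*t^3 - 1.89*t^2 + 8.62*t - 0.75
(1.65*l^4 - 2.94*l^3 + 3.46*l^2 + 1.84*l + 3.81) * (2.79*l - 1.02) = 4.6035*l^5 - 9.8856*l^4 + 12.6522*l^3 + 1.6044*l^2 + 8.7531*l - 3.8862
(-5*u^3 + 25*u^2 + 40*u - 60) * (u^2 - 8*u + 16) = -5*u^5 + 65*u^4 - 240*u^3 + 20*u^2 + 1120*u - 960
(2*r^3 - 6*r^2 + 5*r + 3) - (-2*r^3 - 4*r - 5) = 4*r^3 - 6*r^2 + 9*r + 8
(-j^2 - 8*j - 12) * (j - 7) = -j^3 - j^2 + 44*j + 84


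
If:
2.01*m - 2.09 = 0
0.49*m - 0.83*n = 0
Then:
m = 1.04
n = 0.61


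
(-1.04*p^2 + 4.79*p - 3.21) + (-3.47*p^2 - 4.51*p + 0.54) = -4.51*p^2 + 0.28*p - 2.67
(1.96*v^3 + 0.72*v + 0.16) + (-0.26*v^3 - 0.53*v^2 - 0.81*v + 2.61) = 1.7*v^3 - 0.53*v^2 - 0.0900000000000001*v + 2.77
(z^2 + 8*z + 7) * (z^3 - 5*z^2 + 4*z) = z^5 + 3*z^4 - 29*z^3 - 3*z^2 + 28*z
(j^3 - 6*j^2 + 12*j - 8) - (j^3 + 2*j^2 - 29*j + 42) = -8*j^2 + 41*j - 50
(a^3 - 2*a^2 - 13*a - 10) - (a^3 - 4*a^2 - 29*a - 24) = 2*a^2 + 16*a + 14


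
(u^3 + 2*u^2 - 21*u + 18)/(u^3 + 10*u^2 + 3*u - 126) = (u - 1)/(u + 7)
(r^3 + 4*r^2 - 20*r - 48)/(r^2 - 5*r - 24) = (-r^3 - 4*r^2 + 20*r + 48)/(-r^2 + 5*r + 24)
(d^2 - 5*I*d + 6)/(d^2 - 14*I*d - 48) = (d + I)/(d - 8*I)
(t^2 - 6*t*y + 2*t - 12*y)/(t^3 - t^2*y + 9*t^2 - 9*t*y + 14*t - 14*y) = (-t + 6*y)/(-t^2 + t*y - 7*t + 7*y)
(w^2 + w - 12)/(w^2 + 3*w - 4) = (w - 3)/(w - 1)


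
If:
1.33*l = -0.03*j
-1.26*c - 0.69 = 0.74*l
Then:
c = -0.587301587301587*l - 0.547619047619048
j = -44.3333333333333*l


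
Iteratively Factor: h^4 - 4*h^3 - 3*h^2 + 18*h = (h)*(h^3 - 4*h^2 - 3*h + 18) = h*(h - 3)*(h^2 - h - 6) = h*(h - 3)^2*(h + 2)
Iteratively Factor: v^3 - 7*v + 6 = (v - 1)*(v^2 + v - 6) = (v - 1)*(v + 3)*(v - 2)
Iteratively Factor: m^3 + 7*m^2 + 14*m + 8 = (m + 4)*(m^2 + 3*m + 2) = (m + 2)*(m + 4)*(m + 1)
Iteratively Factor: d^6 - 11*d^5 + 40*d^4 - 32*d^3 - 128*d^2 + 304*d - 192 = (d + 2)*(d^5 - 13*d^4 + 66*d^3 - 164*d^2 + 200*d - 96) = (d - 4)*(d + 2)*(d^4 - 9*d^3 + 30*d^2 - 44*d + 24) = (d - 4)*(d - 3)*(d + 2)*(d^3 - 6*d^2 + 12*d - 8) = (d - 4)*(d - 3)*(d - 2)*(d + 2)*(d^2 - 4*d + 4) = (d - 4)*(d - 3)*(d - 2)^2*(d + 2)*(d - 2)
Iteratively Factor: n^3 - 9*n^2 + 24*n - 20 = (n - 2)*(n^2 - 7*n + 10) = (n - 5)*(n - 2)*(n - 2)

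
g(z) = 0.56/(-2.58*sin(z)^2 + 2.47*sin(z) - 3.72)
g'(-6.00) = -0.05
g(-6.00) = -0.17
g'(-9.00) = 0.09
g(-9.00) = -0.11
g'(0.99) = 0.05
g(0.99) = -0.16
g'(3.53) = 0.09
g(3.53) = -0.11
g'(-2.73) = 0.09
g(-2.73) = -0.11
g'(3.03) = 0.09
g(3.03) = -0.16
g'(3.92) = 0.05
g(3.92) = -0.08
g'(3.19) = 0.10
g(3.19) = -0.15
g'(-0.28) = -0.10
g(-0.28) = -0.12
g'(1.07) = 0.04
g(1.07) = -0.16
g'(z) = 0.56*(5.16*sin(z)*cos(z) - 2.47*cos(z))/(-2.58*sin(z)^2 + 2.47*sin(z) - 3.72)^2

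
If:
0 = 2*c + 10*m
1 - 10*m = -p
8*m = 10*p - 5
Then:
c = -75/92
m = 15/92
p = 29/46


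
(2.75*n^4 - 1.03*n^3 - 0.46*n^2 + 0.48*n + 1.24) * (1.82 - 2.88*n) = -7.92*n^5 + 7.9714*n^4 - 0.5498*n^3 - 2.2196*n^2 - 2.6976*n + 2.2568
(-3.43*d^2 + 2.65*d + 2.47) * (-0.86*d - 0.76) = 2.9498*d^3 + 0.3278*d^2 - 4.1382*d - 1.8772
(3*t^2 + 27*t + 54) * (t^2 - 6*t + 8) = 3*t^4 + 9*t^3 - 84*t^2 - 108*t + 432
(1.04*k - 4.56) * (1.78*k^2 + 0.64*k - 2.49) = 1.8512*k^3 - 7.4512*k^2 - 5.508*k + 11.3544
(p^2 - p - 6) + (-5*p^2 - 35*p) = -4*p^2 - 36*p - 6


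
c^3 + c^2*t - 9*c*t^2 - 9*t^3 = (c - 3*t)*(c + t)*(c + 3*t)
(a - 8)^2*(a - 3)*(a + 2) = a^4 - 17*a^3 + 74*a^2 + 32*a - 384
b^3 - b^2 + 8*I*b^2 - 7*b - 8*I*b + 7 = (b - 1)*(b + I)*(b + 7*I)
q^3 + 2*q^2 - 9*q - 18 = (q - 3)*(q + 2)*(q + 3)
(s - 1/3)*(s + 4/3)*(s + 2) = s^3 + 3*s^2 + 14*s/9 - 8/9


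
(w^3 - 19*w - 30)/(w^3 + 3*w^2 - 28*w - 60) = (w + 3)/(w + 6)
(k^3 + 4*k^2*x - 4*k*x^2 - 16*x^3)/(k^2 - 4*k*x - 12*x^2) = (-k^2 - 2*k*x + 8*x^2)/(-k + 6*x)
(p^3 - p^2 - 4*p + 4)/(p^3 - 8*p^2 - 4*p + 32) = (p - 1)/(p - 8)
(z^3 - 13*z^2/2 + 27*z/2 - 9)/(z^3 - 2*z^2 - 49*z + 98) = (2*z^2 - 9*z + 9)/(2*(z^2 - 49))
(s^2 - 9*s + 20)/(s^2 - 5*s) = (s - 4)/s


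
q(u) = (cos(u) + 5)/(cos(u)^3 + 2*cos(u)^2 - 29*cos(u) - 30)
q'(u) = (cos(u) + 5)*(3*sin(u)*cos(u)^2 + 4*sin(u)*cos(u) - 29*sin(u))/(cos(u)^3 + 2*cos(u)^2 - 29*cos(u) - 30)^2 - sin(u)/(cos(u)^3 + 2*cos(u)^2 - 29*cos(u) - 30)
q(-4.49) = -0.20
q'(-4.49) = -0.21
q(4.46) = -0.21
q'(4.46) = 0.22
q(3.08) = -70.34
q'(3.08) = -2282.51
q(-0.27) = -0.11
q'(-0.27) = 0.01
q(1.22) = -0.13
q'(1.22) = -0.06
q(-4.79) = -0.16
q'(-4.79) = -0.11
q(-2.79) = -2.21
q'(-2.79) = 12.27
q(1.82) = -0.21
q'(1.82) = -0.22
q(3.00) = -13.35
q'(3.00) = -187.88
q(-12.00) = -0.11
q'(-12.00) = -0.02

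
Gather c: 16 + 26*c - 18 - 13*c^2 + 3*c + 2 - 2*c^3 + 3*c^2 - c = -2*c^3 - 10*c^2 + 28*c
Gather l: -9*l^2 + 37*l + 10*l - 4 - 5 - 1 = -9*l^2 + 47*l - 10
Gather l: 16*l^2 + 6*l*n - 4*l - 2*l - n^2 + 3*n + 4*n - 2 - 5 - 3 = 16*l^2 + l*(6*n - 6) - n^2 + 7*n - 10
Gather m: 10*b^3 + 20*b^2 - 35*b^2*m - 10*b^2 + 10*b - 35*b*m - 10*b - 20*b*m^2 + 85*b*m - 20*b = 10*b^3 + 10*b^2 - 20*b*m^2 - 20*b + m*(-35*b^2 + 50*b)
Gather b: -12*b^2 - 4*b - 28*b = -12*b^2 - 32*b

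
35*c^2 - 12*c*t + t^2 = (-7*c + t)*(-5*c + t)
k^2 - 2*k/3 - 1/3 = (k - 1)*(k + 1/3)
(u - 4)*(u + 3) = u^2 - u - 12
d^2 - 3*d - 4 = (d - 4)*(d + 1)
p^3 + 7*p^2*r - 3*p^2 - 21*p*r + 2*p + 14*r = (p - 2)*(p - 1)*(p + 7*r)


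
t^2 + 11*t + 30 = (t + 5)*(t + 6)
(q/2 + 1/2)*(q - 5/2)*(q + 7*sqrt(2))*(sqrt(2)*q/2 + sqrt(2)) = sqrt(2)*q^4/4 + sqrt(2)*q^3/8 + 7*q^3/2 - 11*sqrt(2)*q^2/8 + 7*q^2/4 - 77*q/4 - 5*sqrt(2)*q/4 - 35/2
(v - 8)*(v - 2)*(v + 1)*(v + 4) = v^4 - 5*v^3 - 30*v^2 + 40*v + 64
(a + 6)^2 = a^2 + 12*a + 36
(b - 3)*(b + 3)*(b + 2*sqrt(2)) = b^3 + 2*sqrt(2)*b^2 - 9*b - 18*sqrt(2)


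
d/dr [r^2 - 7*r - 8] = 2*r - 7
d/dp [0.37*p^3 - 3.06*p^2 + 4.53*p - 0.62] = 1.11*p^2 - 6.12*p + 4.53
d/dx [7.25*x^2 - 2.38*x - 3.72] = 14.5*x - 2.38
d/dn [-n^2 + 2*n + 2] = 2 - 2*n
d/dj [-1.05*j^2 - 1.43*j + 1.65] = -2.1*j - 1.43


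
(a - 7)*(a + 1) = a^2 - 6*a - 7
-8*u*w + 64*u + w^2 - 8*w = (-8*u + w)*(w - 8)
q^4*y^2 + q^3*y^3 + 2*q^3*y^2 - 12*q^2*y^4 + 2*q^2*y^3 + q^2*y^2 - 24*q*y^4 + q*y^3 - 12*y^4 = (q - 3*y)*(q + 4*y)*(q*y + y)^2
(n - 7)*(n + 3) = n^2 - 4*n - 21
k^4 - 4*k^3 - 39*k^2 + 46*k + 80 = (k - 8)*(k - 2)*(k + 1)*(k + 5)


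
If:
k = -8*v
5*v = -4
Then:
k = 32/5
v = -4/5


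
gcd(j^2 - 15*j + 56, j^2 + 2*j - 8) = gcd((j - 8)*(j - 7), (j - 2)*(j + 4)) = 1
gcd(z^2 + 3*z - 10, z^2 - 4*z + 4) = z - 2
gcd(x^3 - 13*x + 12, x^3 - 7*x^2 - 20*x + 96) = x^2 + x - 12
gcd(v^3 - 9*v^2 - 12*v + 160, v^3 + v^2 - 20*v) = 1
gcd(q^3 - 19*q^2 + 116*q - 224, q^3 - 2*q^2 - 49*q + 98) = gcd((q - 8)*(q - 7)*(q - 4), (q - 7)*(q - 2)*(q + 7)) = q - 7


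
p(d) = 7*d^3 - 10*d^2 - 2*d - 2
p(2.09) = 14.04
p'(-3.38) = 305.51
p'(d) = 21*d^2 - 20*d - 2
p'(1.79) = 29.49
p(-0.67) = -7.25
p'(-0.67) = 20.83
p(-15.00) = -25847.00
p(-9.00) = -5897.00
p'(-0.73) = 23.79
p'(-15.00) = 5023.00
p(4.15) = 317.79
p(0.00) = -2.00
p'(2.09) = 47.93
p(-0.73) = -8.59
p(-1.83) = -74.73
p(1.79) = 2.53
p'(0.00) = -2.00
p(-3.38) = -379.79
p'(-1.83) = 104.93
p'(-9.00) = 1879.00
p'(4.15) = 276.67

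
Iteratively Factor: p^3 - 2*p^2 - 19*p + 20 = (p - 5)*(p^2 + 3*p - 4) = (p - 5)*(p + 4)*(p - 1)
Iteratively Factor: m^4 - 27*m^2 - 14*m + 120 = (m + 3)*(m^3 - 3*m^2 - 18*m + 40) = (m - 5)*(m + 3)*(m^2 + 2*m - 8) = (m - 5)*(m - 2)*(m + 3)*(m + 4)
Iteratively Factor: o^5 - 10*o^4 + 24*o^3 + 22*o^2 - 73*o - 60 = (o + 1)*(o^4 - 11*o^3 + 35*o^2 - 13*o - 60) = (o - 5)*(o + 1)*(o^3 - 6*o^2 + 5*o + 12) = (o - 5)*(o - 4)*(o + 1)*(o^2 - 2*o - 3) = (o - 5)*(o - 4)*(o + 1)^2*(o - 3)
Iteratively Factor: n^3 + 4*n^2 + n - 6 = (n + 2)*(n^2 + 2*n - 3) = (n - 1)*(n + 2)*(n + 3)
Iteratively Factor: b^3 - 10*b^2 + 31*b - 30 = (b - 3)*(b^2 - 7*b + 10) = (b - 3)*(b - 2)*(b - 5)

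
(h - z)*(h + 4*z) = h^2 + 3*h*z - 4*z^2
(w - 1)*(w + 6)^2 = w^3 + 11*w^2 + 24*w - 36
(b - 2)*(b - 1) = b^2 - 3*b + 2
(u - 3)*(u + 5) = u^2 + 2*u - 15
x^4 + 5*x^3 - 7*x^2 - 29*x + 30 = (x - 2)*(x - 1)*(x + 3)*(x + 5)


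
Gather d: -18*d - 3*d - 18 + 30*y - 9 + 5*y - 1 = -21*d + 35*y - 28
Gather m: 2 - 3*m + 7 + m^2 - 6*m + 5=m^2 - 9*m + 14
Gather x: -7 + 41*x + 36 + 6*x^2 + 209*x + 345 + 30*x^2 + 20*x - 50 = 36*x^2 + 270*x + 324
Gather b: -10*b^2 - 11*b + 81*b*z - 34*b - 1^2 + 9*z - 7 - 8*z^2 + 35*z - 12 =-10*b^2 + b*(81*z - 45) - 8*z^2 + 44*z - 20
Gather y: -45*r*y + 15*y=y*(15 - 45*r)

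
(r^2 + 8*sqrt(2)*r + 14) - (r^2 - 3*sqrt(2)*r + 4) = 11*sqrt(2)*r + 10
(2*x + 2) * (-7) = -14*x - 14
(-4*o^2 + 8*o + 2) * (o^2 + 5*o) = -4*o^4 - 12*o^3 + 42*o^2 + 10*o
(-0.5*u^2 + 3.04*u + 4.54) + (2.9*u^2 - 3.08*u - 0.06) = 2.4*u^2 - 0.04*u + 4.48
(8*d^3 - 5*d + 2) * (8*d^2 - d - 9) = 64*d^5 - 8*d^4 - 112*d^3 + 21*d^2 + 43*d - 18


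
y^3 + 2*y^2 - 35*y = y*(y - 5)*(y + 7)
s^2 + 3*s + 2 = (s + 1)*(s + 2)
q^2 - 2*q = q*(q - 2)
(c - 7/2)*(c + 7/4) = c^2 - 7*c/4 - 49/8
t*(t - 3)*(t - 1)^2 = t^4 - 5*t^3 + 7*t^2 - 3*t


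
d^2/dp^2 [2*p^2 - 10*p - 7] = 4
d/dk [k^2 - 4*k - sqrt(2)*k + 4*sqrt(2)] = 2*k - 4 - sqrt(2)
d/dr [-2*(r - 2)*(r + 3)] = -4*r - 2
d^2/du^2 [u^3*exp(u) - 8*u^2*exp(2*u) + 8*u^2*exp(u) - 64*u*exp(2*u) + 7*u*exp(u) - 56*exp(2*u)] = (u^3 - 32*u^2*exp(u) + 14*u^2 - 320*u*exp(u) + 45*u - 496*exp(u) + 30)*exp(u)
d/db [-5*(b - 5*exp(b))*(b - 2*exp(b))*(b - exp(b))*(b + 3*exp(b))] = 25*b^3*exp(b) - 20*b^3 + 70*b^2*exp(2*b) + 75*b^2*exp(b) - 615*b*exp(3*b) + 70*b*exp(2*b) + 600*exp(4*b) - 205*exp(3*b)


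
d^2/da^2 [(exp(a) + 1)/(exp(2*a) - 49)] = (exp(4*a) + 4*exp(3*a) + 294*exp(2*a) + 196*exp(a) + 2401)*exp(a)/(exp(6*a) - 147*exp(4*a) + 7203*exp(2*a) - 117649)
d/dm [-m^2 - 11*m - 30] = -2*m - 11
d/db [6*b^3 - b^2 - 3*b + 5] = 18*b^2 - 2*b - 3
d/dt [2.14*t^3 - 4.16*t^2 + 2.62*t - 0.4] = 6.42*t^2 - 8.32*t + 2.62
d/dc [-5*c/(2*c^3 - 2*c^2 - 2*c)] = 5*(2*c - 1)/(2*(-c^2 + c + 1)^2)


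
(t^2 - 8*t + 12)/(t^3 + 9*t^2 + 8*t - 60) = (t - 6)/(t^2 + 11*t + 30)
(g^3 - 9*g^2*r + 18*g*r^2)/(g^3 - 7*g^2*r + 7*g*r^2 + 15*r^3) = g*(-g + 6*r)/(-g^2 + 4*g*r + 5*r^2)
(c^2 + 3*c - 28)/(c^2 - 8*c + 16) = (c + 7)/(c - 4)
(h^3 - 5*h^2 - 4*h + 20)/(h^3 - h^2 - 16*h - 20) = (h - 2)/(h + 2)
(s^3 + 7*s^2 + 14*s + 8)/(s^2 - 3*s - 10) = (s^2 + 5*s + 4)/(s - 5)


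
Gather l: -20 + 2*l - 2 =2*l - 22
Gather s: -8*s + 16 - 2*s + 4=20 - 10*s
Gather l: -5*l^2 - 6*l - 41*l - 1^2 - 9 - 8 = -5*l^2 - 47*l - 18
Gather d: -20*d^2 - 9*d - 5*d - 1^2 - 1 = -20*d^2 - 14*d - 2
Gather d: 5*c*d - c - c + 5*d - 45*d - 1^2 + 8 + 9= -2*c + d*(5*c - 40) + 16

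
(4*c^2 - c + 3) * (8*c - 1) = 32*c^3 - 12*c^2 + 25*c - 3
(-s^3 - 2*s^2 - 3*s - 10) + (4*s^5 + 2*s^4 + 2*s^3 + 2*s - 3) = 4*s^5 + 2*s^4 + s^3 - 2*s^2 - s - 13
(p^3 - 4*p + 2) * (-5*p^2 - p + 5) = -5*p^5 - p^4 + 25*p^3 - 6*p^2 - 22*p + 10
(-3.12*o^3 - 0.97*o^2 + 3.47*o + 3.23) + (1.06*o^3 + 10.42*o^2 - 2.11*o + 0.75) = -2.06*o^3 + 9.45*o^2 + 1.36*o + 3.98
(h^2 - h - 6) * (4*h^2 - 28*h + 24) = 4*h^4 - 32*h^3 + 28*h^2 + 144*h - 144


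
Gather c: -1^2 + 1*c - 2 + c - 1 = 2*c - 4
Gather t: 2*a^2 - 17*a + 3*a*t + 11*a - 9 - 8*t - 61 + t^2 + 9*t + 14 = 2*a^2 - 6*a + t^2 + t*(3*a + 1) - 56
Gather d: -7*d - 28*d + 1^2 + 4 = 5 - 35*d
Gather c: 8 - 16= -8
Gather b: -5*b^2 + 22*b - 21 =-5*b^2 + 22*b - 21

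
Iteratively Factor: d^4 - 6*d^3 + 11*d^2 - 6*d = (d - 1)*(d^3 - 5*d^2 + 6*d) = (d - 2)*(d - 1)*(d^2 - 3*d) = (d - 3)*(d - 2)*(d - 1)*(d)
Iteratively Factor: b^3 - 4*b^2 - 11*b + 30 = (b - 5)*(b^2 + b - 6) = (b - 5)*(b + 3)*(b - 2)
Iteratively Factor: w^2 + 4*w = (w + 4)*(w)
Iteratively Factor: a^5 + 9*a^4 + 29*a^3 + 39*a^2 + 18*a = (a + 1)*(a^4 + 8*a^3 + 21*a^2 + 18*a) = (a + 1)*(a + 2)*(a^3 + 6*a^2 + 9*a) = (a + 1)*(a + 2)*(a + 3)*(a^2 + 3*a) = (a + 1)*(a + 2)*(a + 3)^2*(a)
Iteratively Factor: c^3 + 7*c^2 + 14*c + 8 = (c + 2)*(c^2 + 5*c + 4) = (c + 2)*(c + 4)*(c + 1)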